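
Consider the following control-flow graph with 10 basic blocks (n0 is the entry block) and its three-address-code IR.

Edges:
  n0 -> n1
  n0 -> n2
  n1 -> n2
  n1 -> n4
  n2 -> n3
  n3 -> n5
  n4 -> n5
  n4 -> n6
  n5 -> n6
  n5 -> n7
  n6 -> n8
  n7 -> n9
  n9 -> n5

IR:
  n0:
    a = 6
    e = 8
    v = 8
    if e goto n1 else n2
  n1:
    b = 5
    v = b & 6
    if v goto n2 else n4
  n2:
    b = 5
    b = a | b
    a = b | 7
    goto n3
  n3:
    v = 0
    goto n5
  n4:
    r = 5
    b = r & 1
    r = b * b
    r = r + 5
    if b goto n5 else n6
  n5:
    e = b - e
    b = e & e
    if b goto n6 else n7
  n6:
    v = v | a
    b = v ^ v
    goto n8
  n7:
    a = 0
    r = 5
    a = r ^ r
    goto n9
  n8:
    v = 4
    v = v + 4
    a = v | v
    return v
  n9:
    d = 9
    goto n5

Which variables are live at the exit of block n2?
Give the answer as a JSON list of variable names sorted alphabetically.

Block summaries:
  n0: {a,e,v} / ∅
  n1: {b,v} / ∅
  n2: {a,b} / {a}
  n3: {v} / ∅
  n4: {b,r} / ∅
  n5: {b,e} / {b,e}
  n6: {b,v} / {a,v}
  n7: {a,r} / ∅
  n8: {a,v} / ∅
  n9: {d} / ∅

Backward fixpoint:
  n0 li=∅ lo={a,e}
  n1 li={a,e} lo={a,e,v}
  n2 li={a,e} lo={a,b,e}
  n3 li={a,b,e} lo={a,b,e,v}
  n4 li={a,e,v} lo={a,b,e,v}
  n5 li={a,b,e,v} lo={a,b,e,v}
  n6 li={a,v} lo=∅
  n7 li={b,e,v} lo={a,b,e,v}
  n8 li=∅ lo=∅
  n9 li={a,b,e,v} lo={a,b,e,v}

live-out(n2) = ["a", "b", "e"]

Answer: ["a", "b", "e"]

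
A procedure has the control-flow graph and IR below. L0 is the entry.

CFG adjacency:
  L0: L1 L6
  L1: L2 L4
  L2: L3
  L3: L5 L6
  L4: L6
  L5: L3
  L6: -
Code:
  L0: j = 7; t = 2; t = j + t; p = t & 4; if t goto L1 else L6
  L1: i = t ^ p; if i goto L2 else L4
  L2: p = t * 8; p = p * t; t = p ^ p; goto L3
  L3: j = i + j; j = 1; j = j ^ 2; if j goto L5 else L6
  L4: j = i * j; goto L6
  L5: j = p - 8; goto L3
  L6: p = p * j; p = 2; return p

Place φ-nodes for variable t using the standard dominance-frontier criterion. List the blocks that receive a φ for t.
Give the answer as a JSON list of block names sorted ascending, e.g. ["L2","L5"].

Answer: ["L6"]

Derivation:
idom tree: L1←L0 L2←L1 L3←L2 L4←L1 L5←L3 L6←L0
Join-block Dom:
  L3: preds {L2,L5}: {L0,L1,L2} ∩ {L0,L1,L2,L3,L5} = {L0,L1,L2}; idom=L2
  L6: preds {L0,L3,L4}: {L0} ∩ {L0,L1,L2,L3} ∩ {L0,L1,L4} = {L0}; idom=L0

DF walk-up:
  L3←L2: walk · to L2
  L3←L5: walk L5→L3 to L2
  L6←L0: walk · to L0
  L6←L3: walk L3→L2→L1 to L0
  L6←L4: walk L4→L1 to L0
  L0: DF=∅
  L1: DF={L6}
  L2: DF={L6}
  L3: DF={L3,L6}
  L4: DF={L6}
  L5: DF={L3}
  L6: DF=∅

φ for t: defs {L0,L2}
  DF⁺ = {L6}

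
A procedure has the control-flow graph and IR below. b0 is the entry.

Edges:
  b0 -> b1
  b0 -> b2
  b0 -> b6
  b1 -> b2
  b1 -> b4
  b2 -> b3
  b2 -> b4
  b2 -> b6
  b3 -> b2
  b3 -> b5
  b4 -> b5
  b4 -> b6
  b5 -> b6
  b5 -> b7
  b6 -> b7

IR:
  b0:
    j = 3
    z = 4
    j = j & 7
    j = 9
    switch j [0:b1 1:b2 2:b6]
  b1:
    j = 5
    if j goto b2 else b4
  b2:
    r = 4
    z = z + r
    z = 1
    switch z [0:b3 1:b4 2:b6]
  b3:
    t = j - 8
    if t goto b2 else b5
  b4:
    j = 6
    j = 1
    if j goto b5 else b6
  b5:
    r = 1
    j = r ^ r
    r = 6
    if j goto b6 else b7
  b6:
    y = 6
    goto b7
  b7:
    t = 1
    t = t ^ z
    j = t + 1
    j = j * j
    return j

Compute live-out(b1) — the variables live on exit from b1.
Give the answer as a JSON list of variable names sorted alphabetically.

Answer: ["j", "z"]

Analysis:
def/use:
  b0: {j,z} / ∅
  b1: {j} / ∅
  b2: {r,z} / {z}
  b3: {t} / {j}
  b4: {j} / ∅
  b5: {j,r} / ∅
  b6: {y} / ∅
  b7: {j,t} / {z}

Backward fixpoint:
  live b0: ∅→{j,z}
  live b1: {z}→{j,z}
  live b2: {j,z}→{j,z}
  live b3: {j,z}→{j,z}
  live b4: {z}→{z}
  live b5: {z}→{z}
  live b6: {z}→{z}
  live b7: {z}→∅

live-out(b1) = ["j", "z"]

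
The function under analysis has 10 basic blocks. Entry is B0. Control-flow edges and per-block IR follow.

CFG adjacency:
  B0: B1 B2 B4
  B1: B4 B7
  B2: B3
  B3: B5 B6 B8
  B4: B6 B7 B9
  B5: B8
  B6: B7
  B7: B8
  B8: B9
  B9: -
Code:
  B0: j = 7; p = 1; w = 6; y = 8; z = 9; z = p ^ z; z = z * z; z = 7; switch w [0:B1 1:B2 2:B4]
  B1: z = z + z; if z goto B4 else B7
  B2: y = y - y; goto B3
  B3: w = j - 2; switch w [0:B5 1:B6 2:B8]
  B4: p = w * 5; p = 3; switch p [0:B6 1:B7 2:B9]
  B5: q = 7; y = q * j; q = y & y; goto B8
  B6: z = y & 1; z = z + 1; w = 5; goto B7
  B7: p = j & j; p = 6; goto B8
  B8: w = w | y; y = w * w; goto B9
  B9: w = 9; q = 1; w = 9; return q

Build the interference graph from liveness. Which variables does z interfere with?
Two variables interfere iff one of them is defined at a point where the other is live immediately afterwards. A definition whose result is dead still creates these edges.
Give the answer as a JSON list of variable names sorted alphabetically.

def/use:
  B0: def={j,p,w,y,z} ue=∅
  B1: def={z} ue={z}
  B2: def={y} ue={y}
  B3: def={w} ue={j}
  B4: def={p} ue={w}
  B5: def={q,y} ue={j}
  B6: def={w,z} ue={y}
  B7: def={p} ue={j}
  B8: def={w,y} ue={w,y}
  B9: def={q,w} ue=∅

Live sets:
  B0: in=∅ out={j,w,y,z}
  B1: in={j,w,y,z} out={j,w,y}
  B2: in={j,y} out={j,y}
  B3: in={j,y} out={j,w,y}
  B4: in={j,w,y} out={j,w,y}
  B5: in={j,w} out={w,y}
  B6: in={j,y} out={j,w,y}
  B7: in={j,w,y} out={w,y}
  B8: in={w,y} out=∅
  B9: in=∅ out=∅

Interfere edges:
  j↔{p,q,w,y,z}
  p↔{j,w,y,z}
  q↔{j,w,y}
  w↔{j,p,q,y,z}
  y↔{j,p,q,w,z}
  z↔{j,p,w,y}

N(z) = ["j", "p", "w", "y"]

Answer: ["j", "p", "w", "y"]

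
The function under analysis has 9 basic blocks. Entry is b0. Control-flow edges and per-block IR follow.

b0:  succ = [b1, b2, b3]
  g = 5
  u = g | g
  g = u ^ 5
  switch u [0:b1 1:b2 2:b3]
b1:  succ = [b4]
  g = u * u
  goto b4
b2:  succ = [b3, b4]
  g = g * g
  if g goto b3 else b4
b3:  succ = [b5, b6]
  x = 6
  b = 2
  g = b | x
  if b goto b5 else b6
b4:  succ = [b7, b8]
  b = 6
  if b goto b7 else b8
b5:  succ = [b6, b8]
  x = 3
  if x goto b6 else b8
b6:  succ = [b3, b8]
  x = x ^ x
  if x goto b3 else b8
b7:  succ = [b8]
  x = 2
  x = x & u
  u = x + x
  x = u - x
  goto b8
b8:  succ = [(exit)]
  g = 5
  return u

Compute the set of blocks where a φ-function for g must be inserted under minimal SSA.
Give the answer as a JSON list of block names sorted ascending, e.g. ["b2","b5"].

Answer: ["b3", "b4", "b8"]

Working:
idom tree: b1←b0 b2←b0 b3←b0 b4←b0 b5←b3 b6←b3 b7←b4 b8←b0
Dom∩ at merges:
  b3: preds {b0,b2,b6}: {b0} ∩ {b0,b2} ∩ {b0,b3,b6} = {b0}; idom=b0
  b4: preds {b1,b2}: {b0,b1} ∩ {b0,b2} = {b0}; idom=b0
  b6: preds {b3,b5}: {b0,b3} ∩ {b0,b3,b5} = {b0,b3}; idom=b3
  b8: preds {b4,b5,b6,b7}: {b0,b4} ∩ {b0,b3,b5} ∩ {b0,b3,b6} ∩ {b0,b4,b7} = {b0}; idom=b0

DF derivation:
  join b3 pred b0: · stop@b0
  join b3 pred b2: b2 stop@b0
  join b3 pred b6: b6→b3 stop@b0
  join b4 pred b1: b1 stop@b0
  join b4 pred b2: b2 stop@b0
  join b6 pred b3: · stop@b3
  join b6 pred b5: b5 stop@b3
  join b8 pred b4: b4 stop@b0
  join b8 pred b5: b5→b3 stop@b0
  join b8 pred b6: b6→b3 stop@b0
  join b8 pred b7: b7→b4 stop@b0
  DF(b0)=∅
  DF(b1)={b4}
  DF(b2)={b3,b4}
  DF(b3)={b3,b8}
  DF(b4)={b8}
  DF(b5)={b6,b8}
  DF(b6)={b3,b8}
  DF(b7)={b8}
  DF(b8)=∅

φ for g: defs {b0,b1,b2,b3,b8}
  DF⁺ = {b3,b4,b8}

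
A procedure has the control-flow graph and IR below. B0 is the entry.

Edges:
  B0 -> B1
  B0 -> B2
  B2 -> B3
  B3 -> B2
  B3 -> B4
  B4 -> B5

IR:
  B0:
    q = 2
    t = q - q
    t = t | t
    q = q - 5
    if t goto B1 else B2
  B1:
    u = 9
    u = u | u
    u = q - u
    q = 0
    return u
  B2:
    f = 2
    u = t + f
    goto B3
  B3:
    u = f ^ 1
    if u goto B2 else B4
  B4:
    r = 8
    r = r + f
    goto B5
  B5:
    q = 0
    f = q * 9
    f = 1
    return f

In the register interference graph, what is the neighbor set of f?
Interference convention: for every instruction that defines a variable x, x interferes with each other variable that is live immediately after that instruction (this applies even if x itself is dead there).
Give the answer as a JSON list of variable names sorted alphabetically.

Answer: ["r", "t", "u"]

Analysis:
Per-block:
  B0: {q,t} / ∅
  B1: {q,u} / {q}
  B2: {f,u} / {t}
  B3: {u} / {f}
  B4: {r} / {f}
  B5: {f,q} / ∅

Backward fixpoint:
  B0 li=∅ lo={q,t}
  B1 li={q} lo=∅
  B2 li={t} lo={f,t}
  B3 li={f,t} lo={f,t}
  B4 li={f} lo=∅
  B5 li=∅ lo=∅

Interference:
  f: {r,t,u}
  q: {t,u}
  r: {f}
  t: {f,q,u}
  u: {f,q,t}

N(f) = ["r", "t", "u"]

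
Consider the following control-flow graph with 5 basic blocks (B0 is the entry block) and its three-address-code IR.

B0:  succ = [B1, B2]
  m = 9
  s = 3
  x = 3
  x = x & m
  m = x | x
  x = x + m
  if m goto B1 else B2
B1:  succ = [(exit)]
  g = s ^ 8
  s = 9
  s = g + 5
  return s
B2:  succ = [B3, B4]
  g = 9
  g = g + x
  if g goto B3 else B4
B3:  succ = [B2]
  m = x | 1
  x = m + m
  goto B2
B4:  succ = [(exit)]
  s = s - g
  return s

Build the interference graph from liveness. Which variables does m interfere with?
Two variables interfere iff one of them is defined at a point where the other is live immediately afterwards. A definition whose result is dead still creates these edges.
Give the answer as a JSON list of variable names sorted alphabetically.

Answer: ["s", "x"]

Derivation:
Block summaries:
  B0: {m,s,x} / ∅
  B1: {g,s} / {s}
  B2: {g} / {x}
  B3: {m,x} / {x}
  B4: {s} / {g,s}

Backward fixpoint:
  B0 li=∅ lo={s,x}
  B1 li={s} lo=∅
  B2 li={s,x} lo={g,s,x}
  B3 li={s,x} lo={s,x}
  B4 li={g,s} lo=∅

Interfere edges:
  g — {s,x}
  m — {s,x}
  s — {g,m,x}
  x — {g,m,s}

N(m) = ["s", "x"]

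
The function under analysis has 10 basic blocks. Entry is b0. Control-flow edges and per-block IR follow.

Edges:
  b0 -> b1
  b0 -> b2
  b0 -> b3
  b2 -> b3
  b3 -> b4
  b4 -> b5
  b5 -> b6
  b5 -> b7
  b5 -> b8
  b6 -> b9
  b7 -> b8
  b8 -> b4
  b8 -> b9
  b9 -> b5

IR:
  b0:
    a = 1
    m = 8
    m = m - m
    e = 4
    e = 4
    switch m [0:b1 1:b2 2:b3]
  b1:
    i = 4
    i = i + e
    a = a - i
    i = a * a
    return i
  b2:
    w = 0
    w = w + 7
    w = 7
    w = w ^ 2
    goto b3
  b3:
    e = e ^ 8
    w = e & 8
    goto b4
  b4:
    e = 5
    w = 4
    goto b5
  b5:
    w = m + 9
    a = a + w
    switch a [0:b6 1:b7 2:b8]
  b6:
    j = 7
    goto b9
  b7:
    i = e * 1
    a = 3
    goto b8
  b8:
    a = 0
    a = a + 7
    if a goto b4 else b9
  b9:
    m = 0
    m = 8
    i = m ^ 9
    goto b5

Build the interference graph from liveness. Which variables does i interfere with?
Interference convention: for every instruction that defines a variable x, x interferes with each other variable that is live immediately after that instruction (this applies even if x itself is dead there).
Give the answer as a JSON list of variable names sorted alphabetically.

Answer: ["a", "e", "m"]

Derivation:
def/use:
  b0: {a,e,m} / ∅
  b1: {a,i} / {a,e}
  b2: {w} / ∅
  b3: {e,w} / {e}
  b4: {e,w} / ∅
  b5: {a,w} / {a,m}
  b6: {j} / ∅
  b7: {a,i} / {e}
  b8: {a} / ∅
  b9: {i,m} / ∅

Live sets:
  b0: in=∅ out={a,e,m}
  b1: in={a,e} out=∅
  b2: in={a,e,m} out={a,e,m}
  b3: in={a,e,m} out={a,m}
  b4: in={a,m} out={a,e,m}
  b5: in={a,e,m} out={a,e,m}
  b6: in={a,e} out={a,e}
  b7: in={e,m} out={e,m}
  b8: in={e,m} out={a,e,m}
  b9: in={a,e} out={a,e,m}

Interfere edges:
  a↔{e,i,j,m,w}
  e↔{a,i,j,m,w}
  i↔{a,e,m}
  j↔{a,e}
  m↔{a,e,i,w}
  w↔{a,e,m}

N(i) = ["a", "e", "m"]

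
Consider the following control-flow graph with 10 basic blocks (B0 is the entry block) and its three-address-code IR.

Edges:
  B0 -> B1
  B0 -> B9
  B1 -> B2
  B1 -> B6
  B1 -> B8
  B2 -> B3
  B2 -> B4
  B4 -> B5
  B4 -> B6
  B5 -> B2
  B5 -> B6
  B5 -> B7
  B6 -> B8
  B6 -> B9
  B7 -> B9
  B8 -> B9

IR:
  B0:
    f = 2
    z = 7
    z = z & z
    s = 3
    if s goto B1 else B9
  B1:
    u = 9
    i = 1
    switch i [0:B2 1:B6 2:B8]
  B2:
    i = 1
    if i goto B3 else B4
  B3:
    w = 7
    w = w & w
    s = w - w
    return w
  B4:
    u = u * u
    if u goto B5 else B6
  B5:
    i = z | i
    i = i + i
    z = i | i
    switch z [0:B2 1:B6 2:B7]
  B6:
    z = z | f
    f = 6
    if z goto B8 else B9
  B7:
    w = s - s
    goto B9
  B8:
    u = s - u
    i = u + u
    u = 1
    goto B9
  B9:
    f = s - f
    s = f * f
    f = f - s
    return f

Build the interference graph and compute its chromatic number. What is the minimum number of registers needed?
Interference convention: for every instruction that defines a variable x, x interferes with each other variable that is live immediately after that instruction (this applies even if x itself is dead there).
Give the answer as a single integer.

Answer: 5

Derivation:
def/use:
  B0 def {f,s,z} use ∅
  B1 def {i,u} use ∅
  B2 def {i} use ∅
  B3 def {s,w} use ∅
  B4 def {u} use {u}
  B5 def {i,z} use {i,z}
  B6 def {f,z} use {f,z}
  B7 def {w} use {s}
  B8 def {i,u} use {s,u}
  B9 def {f,s} use {f,s}

Liveness:
  live B0: ∅→{f,s,z}
  live B1: {f,s,z}→{f,s,u,z}
  live B2: {f,s,u,z}→{f,i,s,u,z}
  live B3: ∅→∅
  live B4: {f,i,s,u,z}→{f,i,s,u,z}
  live B5: {f,i,s,u,z}→{f,s,u,z}
  live B6: {f,s,u,z}→{f,s,u}
  live B7: {f,s}→{f,s}
  live B8: {f,s,u}→{f,s}
  live B9: {f,s}→∅

Interfere edges:
  f: {i,s,u,w,z}
  i: {f,s,u,z}
  s: {f,i,u,w,z}
  u: {f,i,s,z}
  w: {f,s}
  z: {f,i,s,u}

Registers:
  lower bound: {f,i,s,u,z} mutually conflict ⇒ χ ≥ 5
  5-colouring: R0={f}  R1={s}  R2={i,w}  R3={u}  R4={z}
  χ = 5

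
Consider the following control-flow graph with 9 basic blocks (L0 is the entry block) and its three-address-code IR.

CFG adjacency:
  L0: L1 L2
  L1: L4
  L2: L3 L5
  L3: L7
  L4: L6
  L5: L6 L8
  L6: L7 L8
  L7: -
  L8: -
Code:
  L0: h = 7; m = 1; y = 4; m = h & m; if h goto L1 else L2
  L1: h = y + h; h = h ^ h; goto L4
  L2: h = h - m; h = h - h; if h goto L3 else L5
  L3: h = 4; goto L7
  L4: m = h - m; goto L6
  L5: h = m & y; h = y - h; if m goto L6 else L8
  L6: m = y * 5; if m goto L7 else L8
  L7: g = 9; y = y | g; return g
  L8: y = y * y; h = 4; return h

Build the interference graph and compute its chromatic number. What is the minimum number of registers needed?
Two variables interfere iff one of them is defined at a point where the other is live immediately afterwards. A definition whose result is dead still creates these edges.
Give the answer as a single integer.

Block summaries:
  L0: {h,m,y} / ∅
  L1: {h} / {h,y}
  L2: {h} / {h,m}
  L3: {h} / ∅
  L4: {m} / {h,m}
  L5: {h} / {m,y}
  L6: {m} / {y}
  L7: {g,y} / {y}
  L8: {h,y} / {y}

Backward fixpoint:
  L0 li=∅ lo={h,m,y}
  L1 li={h,m,y} lo={h,m,y}
  L2 li={h,m,y} lo={m,y}
  L3 li={y} lo={y}
  L4 li={h,m,y} lo={y}
  L5 li={m,y} lo={y}
  L6 li={y} lo={y}
  L7 li={y} lo=∅
  L8 li={y} lo=∅

Interference:
  g — {y}
  h — {m,y}
  m — {h,y}
  y — {g,h,m}

Chromatic number:
  lower bound: {h,m,y} mutually conflict ⇒ χ ≥ 3
  assign g→R1 h→R1 m→R2 y→R0 — no edge inside a register ⇒ χ ≤ 3
  χ = 3

Answer: 3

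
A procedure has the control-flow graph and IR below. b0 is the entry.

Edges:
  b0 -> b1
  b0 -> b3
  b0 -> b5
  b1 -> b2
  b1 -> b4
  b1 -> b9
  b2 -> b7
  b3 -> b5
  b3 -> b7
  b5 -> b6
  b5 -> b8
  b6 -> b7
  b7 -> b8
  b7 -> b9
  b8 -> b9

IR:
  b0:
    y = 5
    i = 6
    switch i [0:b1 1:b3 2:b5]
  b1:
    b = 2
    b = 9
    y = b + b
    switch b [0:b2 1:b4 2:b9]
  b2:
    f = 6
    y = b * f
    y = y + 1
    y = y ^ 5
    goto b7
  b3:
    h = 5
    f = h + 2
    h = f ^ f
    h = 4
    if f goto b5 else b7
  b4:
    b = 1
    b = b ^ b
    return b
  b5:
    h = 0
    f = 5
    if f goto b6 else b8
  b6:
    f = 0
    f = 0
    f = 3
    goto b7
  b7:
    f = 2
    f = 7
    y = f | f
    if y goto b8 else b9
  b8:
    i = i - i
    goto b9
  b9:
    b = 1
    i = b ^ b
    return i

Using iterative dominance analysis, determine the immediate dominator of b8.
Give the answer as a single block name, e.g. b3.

idom tree: b1←b0 b2←b1 b3←b0 b4←b1 b5←b0 b6←b5 b7←b0 b8←b0 b9←b0
Join-block Dom:
  b5: preds {b0,b3}: {b0} ∩ {b0,b3} = {b0}; idom=b0
  b7: preds {b2,b3,b6}: {b0,b1,b2} ∩ {b0,b3} ∩ {b0,b5,b6} = {b0}; idom=b0
  b8: preds {b5,b7}: {b0,b5} ∩ {b0,b7} = {b0}; idom=b0
  b9: preds {b1,b7,b8}: {b0,b1} ∩ {b0,b7} ∩ {b0,b8} = {b0}; idom=b0

idom(b8) = b0

Answer: b0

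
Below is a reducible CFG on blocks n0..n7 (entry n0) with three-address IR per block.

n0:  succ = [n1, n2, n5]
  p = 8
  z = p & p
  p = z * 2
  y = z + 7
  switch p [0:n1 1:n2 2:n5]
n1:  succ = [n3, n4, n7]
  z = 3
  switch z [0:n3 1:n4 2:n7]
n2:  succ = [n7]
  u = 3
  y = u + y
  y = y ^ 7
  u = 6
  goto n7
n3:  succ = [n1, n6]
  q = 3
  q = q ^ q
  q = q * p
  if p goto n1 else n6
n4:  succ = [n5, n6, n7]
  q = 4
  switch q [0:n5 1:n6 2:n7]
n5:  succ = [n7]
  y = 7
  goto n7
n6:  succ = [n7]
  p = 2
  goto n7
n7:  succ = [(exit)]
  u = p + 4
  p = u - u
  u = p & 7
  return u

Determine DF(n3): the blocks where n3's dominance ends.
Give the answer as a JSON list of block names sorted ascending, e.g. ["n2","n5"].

Answer: ["n1", "n6"]

Analysis:
idom tree: n1←n0 n2←n0 n3←n1 n4←n1 n5←n0 n6←n1 n7←n0
Dom at joins:
  n1: preds {n0,n3}: {n0} ∩ {n0,n1,n3} = {n0}; idom=n0
  n5: preds {n0,n4}: {n0} ∩ {n0,n1,n4} = {n0}; idom=n0
  n6: preds {n3,n4}: {n0,n1,n3} ∩ {n0,n1,n4} = {n0,n1}; idom=n1
  n7: preds {n1,n2,n4,n5,n6}: {n0,n1} ∩ {n0,n2} ∩ {n0,n1,n4} ∩ {n0,n5} ∩ {n0,n1,n6} = {n0}; idom=n0

DF walk-up:
  join n1 pred n0: · stop@n0
  join n1 pred n3: n3→n1 stop@n0
  join n5 pred n0: · stop@n0
  join n5 pred n4: n4→n1 stop@n0
  join n6 pred n3: n3 stop@n1
  join n6 pred n4: n4 stop@n1
  join n7 pred n1: n1 stop@n0
  join n7 pred n2: n2 stop@n0
  join n7 pred n4: n4→n1 stop@n0
  join n7 pred n5: n5 stop@n0
  join n7 pred n6: n6→n1 stop@n0
  n0: DF=∅
  n1: DF={n1,n5,n7}
  n2: DF={n7}
  n3: DF={n1,n6}
  n4: DF={n5,n6,n7}
  n5: DF={n7}
  n6: DF={n7}
  n7: DF=∅

DF(n3) = ["n1", "n6"]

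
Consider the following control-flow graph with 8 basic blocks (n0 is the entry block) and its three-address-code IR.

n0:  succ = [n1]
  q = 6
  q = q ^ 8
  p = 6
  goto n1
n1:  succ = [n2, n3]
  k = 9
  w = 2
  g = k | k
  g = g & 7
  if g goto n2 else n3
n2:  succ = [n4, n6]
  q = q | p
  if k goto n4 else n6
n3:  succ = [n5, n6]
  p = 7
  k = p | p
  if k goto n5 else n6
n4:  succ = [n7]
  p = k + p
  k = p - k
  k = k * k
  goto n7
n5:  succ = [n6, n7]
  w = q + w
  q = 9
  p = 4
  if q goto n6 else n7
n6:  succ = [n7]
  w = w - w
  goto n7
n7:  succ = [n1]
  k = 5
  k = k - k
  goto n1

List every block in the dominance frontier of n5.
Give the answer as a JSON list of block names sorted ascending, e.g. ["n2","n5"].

idom tree: n1←n0 n2←n1 n3←n1 n4←n2 n5←n3 n6←n1 n7←n1
Dom at joins:
  n1: preds {n0,n7}: {n0} ∩ {n0,n1,n7} = {n0}; idom=n0
  n6: preds {n2,n3,n5}: {n0,n1,n2} ∩ {n0,n1,n3} ∩ {n0,n1,n3,n5} = {n0,n1}; idom=n1
  n7: preds {n4,n5,n6}: {n0,n1,n2,n4} ∩ {n0,n1,n3,n5} ∩ {n0,n1,n6} = {n0,n1}; idom=n1

DF walk-up:
  n1←n0: walk · to n0
  n1←n7: walk n7→n1 to n0
  n6←n2: walk n2 to n1
  n6←n3: walk n3 to n1
  n6←n5: walk n5→n3 to n1
  n7←n4: walk n4→n2 to n1
  n7←n5: walk n5→n3 to n1
  n7←n6: walk n6 to n1
  DF(n0)=∅
  DF(n1)={n1}
  DF(n2)={n6,n7}
  DF(n3)={n6,n7}
  DF(n4)={n7}
  DF(n5)={n6,n7}
  DF(n6)={n7}
  DF(n7)={n1}

DF(n5) = ["n6", "n7"]

Answer: ["n6", "n7"]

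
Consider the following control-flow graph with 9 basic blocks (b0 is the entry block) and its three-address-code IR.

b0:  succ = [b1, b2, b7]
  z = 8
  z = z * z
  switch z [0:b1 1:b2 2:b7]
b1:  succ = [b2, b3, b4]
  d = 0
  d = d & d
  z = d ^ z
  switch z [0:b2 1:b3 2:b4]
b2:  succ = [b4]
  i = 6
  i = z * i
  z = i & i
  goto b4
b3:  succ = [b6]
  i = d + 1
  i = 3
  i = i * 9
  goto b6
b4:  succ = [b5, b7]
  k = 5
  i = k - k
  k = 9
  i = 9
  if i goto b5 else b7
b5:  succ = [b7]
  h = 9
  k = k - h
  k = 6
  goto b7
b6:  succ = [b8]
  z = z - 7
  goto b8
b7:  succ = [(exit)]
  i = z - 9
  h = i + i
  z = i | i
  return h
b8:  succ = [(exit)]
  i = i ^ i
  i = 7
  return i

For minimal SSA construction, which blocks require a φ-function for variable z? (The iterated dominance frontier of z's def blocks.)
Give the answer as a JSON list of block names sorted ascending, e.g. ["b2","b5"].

Answer: ["b2", "b4", "b7"]

Analysis:
idom tree: b1←b0 b2←b0 b3←b1 b4←b0 b5←b4 b6←b3 b7←b0 b8←b6
Join-block Dom:
  b2: preds {b0,b1}: {b0} ∩ {b0,b1} = {b0}; idom=b0
  b4: preds {b1,b2}: {b0,b1} ∩ {b0,b2} = {b0}; idom=b0
  b7: preds {b0,b4,b5}: {b0} ∩ {b0,b4} ∩ {b0,b4,b5} = {b0}; idom=b0

DF derivation:
  b2←b0: walk · to b0
  b2←b1: walk b1 to b0
  b4←b1: walk b1 to b0
  b4←b2: walk b2 to b0
  b7←b0: walk · to b0
  b7←b4: walk b4 to b0
  b7←b5: walk b5→b4 to b0
  b0: DF=∅
  b1: DF={b2,b4}
  b2: DF={b4}
  b3: DF=∅
  b4: DF={b7}
  b5: DF={b7}
  b6: DF=∅
  b7: DF=∅
  b8: DF=∅

φ for z: defs {b0,b1,b2,b6,b7}
  DF⁺ = {b2,b4,b7}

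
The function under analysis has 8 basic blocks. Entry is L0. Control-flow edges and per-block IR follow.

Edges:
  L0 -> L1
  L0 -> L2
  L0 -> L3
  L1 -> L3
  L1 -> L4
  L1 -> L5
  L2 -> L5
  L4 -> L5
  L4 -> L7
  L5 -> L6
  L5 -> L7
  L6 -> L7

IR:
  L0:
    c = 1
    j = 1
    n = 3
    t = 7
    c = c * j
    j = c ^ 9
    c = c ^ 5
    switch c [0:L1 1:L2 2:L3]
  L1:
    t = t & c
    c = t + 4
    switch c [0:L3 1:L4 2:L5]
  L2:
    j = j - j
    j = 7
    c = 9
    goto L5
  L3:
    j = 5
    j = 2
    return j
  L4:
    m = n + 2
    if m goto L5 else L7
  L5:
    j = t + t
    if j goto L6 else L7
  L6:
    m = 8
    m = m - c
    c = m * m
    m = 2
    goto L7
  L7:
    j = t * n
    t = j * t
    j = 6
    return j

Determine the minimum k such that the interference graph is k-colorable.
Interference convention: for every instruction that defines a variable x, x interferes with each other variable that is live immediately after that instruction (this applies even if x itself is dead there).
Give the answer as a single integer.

Block summaries:
  L0: {c,j,n,t} / ∅
  L1: {c,t} / {c,t}
  L2: {c,j} / {j}
  L3: {j} / ∅
  L4: {m} / {n}
  L5: {j} / {t}
  L6: {c,m} / {c}
  L7: {j,t} / {n,t}

Backward fixpoint:
  L0: in=∅ out={c,j,n,t}
  L1: in={c,n,t} out={c,n,t}
  L2: in={j,n,t} out={c,n,t}
  L3: in=∅ out=∅
  L4: in={c,n,t} out={c,n,t}
  L5: in={c,n,t} out={c,n,t}
  L6: in={c,n,t} out={n,t}
  L7: in={n,t} out=∅

Interfere edges:
  c — {j,m,n,t}
  j — {c,n,t}
  m — {c,n,t}
  n — {c,j,m,t}
  t — {c,j,m,n}

Colouring:
  lower bound: {c,j,n,t} mutually conflict ⇒ χ ≥ 4
  assign c→r0 j→r3 m→r3 n→r1 t→r2 — no edge inside a register ⇒ χ ≤ 4
  χ = 4

Answer: 4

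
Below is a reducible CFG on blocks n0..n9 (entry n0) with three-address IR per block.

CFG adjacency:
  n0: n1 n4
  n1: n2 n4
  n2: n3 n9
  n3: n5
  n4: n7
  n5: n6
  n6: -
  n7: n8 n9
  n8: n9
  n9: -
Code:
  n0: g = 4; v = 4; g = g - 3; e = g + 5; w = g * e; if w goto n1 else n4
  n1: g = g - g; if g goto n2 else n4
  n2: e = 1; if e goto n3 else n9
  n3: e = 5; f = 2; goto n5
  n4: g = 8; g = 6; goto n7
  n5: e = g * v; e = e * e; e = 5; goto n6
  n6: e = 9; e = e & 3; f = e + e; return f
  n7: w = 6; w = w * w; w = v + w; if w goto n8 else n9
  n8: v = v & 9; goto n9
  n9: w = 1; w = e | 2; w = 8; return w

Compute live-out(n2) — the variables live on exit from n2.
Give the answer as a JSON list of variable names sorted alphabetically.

Per-block:
  n0: def={e,g,v,w} ue=∅
  n1: def={g} ue={g}
  n2: def={e} ue=∅
  n3: def={e,f} ue=∅
  n4: def={g} ue=∅
  n5: def={e} ue={g,v}
  n6: def={e,f} ue=∅
  n7: def={w} ue={v}
  n8: def={v} ue={v}
  n9: def={w} ue={e}

Backward fixpoint:
  n0 li=∅ lo={e,g,v}
  n1 li={e,g,v} lo={e,g,v}
  n2 li={g,v} lo={e,g,v}
  n3 li={g,v} lo={g,v}
  n4 li={e,v} lo={e,v}
  n5 li={g,v} lo=∅
  n6 li=∅ lo=∅
  n7 li={e,v} lo={e,v}
  n8 li={e,v} lo={e}
  n9 li={e} lo=∅

live-out(n2) = ["e", "g", "v"]

Answer: ["e", "g", "v"]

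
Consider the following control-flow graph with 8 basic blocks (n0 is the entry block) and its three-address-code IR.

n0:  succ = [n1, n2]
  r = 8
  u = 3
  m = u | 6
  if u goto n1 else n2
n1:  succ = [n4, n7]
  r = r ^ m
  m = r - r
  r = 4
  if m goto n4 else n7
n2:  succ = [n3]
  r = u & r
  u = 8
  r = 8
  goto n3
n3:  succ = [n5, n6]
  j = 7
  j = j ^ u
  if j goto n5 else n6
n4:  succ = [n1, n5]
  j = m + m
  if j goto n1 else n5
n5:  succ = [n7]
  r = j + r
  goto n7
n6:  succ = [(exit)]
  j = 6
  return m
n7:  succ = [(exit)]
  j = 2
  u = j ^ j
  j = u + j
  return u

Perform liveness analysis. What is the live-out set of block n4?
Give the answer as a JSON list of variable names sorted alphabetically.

def/use:
  n0: {m,r,u} / ∅
  n1: {m,r} / {m,r}
  n2: {r,u} / {r,u}
  n3: {j} / {u}
  n4: {j} / {m}
  n5: {r} / {j,r}
  n6: {j} / {m}
  n7: {j,u} / ∅

Live sets:
  n0: in=∅ out={m,r,u}
  n1: in={m,r} out={m,r}
  n2: in={m,r,u} out={m,r,u}
  n3: in={m,r,u} out={j,m,r}
  n4: in={m,r} out={j,m,r}
  n5: in={j,r} out=∅
  n6: in={m} out=∅
  n7: in=∅ out=∅

live-out(n4) = ["j", "m", "r"]

Answer: ["j", "m", "r"]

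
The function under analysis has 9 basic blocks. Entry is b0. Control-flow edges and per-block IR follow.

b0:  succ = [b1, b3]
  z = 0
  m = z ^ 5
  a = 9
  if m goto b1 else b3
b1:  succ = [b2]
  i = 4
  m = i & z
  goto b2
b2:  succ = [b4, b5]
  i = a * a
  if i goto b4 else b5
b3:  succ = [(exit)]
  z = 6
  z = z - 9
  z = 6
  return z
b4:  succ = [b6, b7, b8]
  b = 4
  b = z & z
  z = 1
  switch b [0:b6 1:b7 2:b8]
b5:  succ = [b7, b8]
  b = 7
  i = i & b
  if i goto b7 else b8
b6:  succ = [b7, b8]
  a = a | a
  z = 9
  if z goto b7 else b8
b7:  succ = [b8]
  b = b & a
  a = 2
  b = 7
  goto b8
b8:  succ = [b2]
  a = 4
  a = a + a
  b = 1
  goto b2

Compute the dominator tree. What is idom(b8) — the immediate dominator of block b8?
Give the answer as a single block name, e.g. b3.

Answer: b2

Working:
idom tree: b1←b0 b2←b1 b3←b0 b4←b2 b5←b2 b6←b4 b7←b2 b8←b2
Dom at joins:
  b2: preds {b1,b8}: {b0,b1} ∩ {b0,b1,b2,b8} = {b0,b1}; idom=b1
  b7: preds {b4,b5,b6}: {b0,b1,b2,b4} ∩ {b0,b1,b2,b5} ∩ {b0,b1,b2,b4,b6} = {b0,b1,b2}; idom=b2
  b8: preds {b4,b5,b6,b7}: {b0,b1,b2,b4} ∩ {b0,b1,b2,b5} ∩ {b0,b1,b2,b4,b6} ∩ {b0,b1,b2,b7} = {b0,b1,b2}; idom=b2

idom(b8) = b2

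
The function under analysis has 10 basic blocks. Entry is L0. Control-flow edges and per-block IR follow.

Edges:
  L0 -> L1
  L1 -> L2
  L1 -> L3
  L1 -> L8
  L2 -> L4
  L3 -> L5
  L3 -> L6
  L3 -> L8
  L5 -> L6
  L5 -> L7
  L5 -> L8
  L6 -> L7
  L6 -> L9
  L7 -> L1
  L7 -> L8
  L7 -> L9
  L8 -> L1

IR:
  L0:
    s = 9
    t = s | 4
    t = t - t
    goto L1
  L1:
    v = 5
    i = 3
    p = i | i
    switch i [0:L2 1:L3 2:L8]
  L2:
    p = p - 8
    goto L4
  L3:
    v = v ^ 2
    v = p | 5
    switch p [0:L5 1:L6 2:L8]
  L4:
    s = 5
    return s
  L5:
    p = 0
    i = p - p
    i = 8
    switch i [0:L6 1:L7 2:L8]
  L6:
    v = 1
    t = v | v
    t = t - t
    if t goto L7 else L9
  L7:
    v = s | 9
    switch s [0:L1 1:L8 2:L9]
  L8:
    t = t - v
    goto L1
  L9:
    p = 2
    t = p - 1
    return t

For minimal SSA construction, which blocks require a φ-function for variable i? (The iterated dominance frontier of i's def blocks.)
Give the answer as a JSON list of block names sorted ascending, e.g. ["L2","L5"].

idom tree: L1←L0 L2←L1 L3←L1 L4←L2 L5←L3 L6←L3 L7←L3 L8←L1 L9←L3
Dom at joins:
  L1: preds {L0,L7,L8}: {L0} ∩ {L0,L1,L3,L7} ∩ {L0,L1,L8} = {L0}; idom=L0
  L6: preds {L3,L5}: {L0,L1,L3} ∩ {L0,L1,L3,L5} = {L0,L1,L3}; idom=L3
  L7: preds {L5,L6}: {L0,L1,L3,L5} ∩ {L0,L1,L3,L6} = {L0,L1,L3}; idom=L3
  L8: preds {L1,L3,L5,L7}: {L0,L1} ∩ {L0,L1,L3} ∩ {L0,L1,L3,L5} ∩ {L0,L1,L3,L7} = {L0,L1}; idom=L1
  L9: preds {L6,L7}: {L0,L1,L3,L6} ∩ {L0,L1,L3,L7} = {L0,L1,L3}; idom=L3

DF derivation:
  join L1 pred L0: · stop@L0
  join L1 pred L7: L7→L3→L1 stop@L0
  join L1 pred L8: L8→L1 stop@L0
  join L6 pred L3: · stop@L3
  join L6 pred L5: L5 stop@L3
  join L7 pred L5: L5 stop@L3
  join L7 pred L6: L6 stop@L3
  join L8 pred L1: · stop@L1
  join L8 pred L3: L3 stop@L1
  join L8 pred L5: L5→L3 stop@L1
  join L8 pred L7: L7→L3 stop@L1
  join L9 pred L6: L6 stop@L3
  join L9 pred L7: L7 stop@L3
  L0: DF=∅
  L1: DF={L1}
  L2: DF=∅
  L3: DF={L1,L8}
  L4: DF=∅
  L5: DF={L6,L7,L8}
  L6: DF={L7,L9}
  L7: DF={L1,L8,L9}
  L8: DF={L1}
  L9: DF=∅

φ for i: defs {L1,L5}
  DF⁺ = {L1,L6,L7,L8,L9}

Answer: ["L1", "L6", "L7", "L8", "L9"]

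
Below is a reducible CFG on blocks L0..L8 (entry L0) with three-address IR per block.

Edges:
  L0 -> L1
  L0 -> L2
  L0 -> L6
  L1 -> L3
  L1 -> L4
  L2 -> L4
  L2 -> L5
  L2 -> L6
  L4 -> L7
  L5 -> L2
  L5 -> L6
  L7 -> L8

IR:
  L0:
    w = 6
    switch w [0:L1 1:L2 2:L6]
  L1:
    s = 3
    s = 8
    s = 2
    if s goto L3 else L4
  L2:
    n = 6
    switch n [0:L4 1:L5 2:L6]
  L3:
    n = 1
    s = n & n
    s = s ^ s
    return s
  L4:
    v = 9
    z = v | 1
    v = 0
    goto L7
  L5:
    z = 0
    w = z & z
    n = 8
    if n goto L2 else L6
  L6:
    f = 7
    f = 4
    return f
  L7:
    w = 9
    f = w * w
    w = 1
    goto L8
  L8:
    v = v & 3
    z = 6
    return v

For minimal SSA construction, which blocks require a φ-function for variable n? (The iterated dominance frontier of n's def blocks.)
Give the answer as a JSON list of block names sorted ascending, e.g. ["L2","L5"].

Answer: ["L2", "L4", "L6"]

Working:
idom tree: L1←L0 L2←L0 L3←L1 L4←L0 L5←L2 L6←L0 L7←L4 L8←L7
Dom∩ at merges:
  L2: preds {L0,L5}: {L0} ∩ {L0,L2,L5} = {L0}; idom=L0
  L4: preds {L1,L2}: {L0,L1} ∩ {L0,L2} = {L0}; idom=L0
  L6: preds {L0,L2,L5}: {L0} ∩ {L0,L2} ∩ {L0,L2,L5} = {L0}; idom=L0

DF walk-up:
  L2←L0: walk · to L0
  L2←L5: walk L5→L2 to L0
  L4←L1: walk L1 to L0
  L4←L2: walk L2 to L0
  L6←L0: walk · to L0
  L6←L2: walk L2 to L0
  L6←L5: walk L5→L2 to L0
  DF(L0)=∅
  DF(L1)={L4}
  DF(L2)={L2,L4,L6}
  DF(L3)=∅
  DF(L4)=∅
  DF(L5)={L2,L6}
  DF(L6)=∅
  DF(L7)=∅
  DF(L8)=∅

φ for n: defs {L2,L3,L5}
  DF⁺ = {L2,L4,L6}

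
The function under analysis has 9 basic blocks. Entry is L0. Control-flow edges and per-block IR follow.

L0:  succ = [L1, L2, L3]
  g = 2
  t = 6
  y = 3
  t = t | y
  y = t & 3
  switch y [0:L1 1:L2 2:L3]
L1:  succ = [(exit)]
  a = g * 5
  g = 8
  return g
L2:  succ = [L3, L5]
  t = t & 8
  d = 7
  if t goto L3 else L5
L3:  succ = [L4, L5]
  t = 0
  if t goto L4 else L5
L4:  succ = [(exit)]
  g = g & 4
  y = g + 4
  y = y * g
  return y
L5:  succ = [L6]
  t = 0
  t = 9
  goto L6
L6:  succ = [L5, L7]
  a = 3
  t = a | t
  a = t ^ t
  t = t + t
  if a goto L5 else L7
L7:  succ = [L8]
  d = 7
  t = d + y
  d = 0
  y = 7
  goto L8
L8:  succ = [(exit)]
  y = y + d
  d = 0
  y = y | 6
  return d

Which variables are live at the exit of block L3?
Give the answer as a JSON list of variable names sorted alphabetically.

Answer: ["g", "y"]

Analysis:
def/use:
  L0: def={g,t,y} ue=∅
  L1: def={a,g} ue={g}
  L2: def={d,t} ue={t}
  L3: def={t} ue=∅
  L4: def={g,y} ue={g}
  L5: def={t} ue=∅
  L6: def={a,t} ue={t}
  L7: def={d,t,y} ue={y}
  L8: def={d,y} ue={d,y}

Liveness:
  live L0: ∅→{g,t,y}
  live L1: {g}→∅
  live L2: {g,t,y}→{g,y}
  live L3: {g,y}→{g,y}
  live L4: {g}→∅
  live L5: {y}→{t,y}
  live L6: {t,y}→{y}
  live L7: {y}→{d,y}
  live L8: {d,y}→∅

live-out(L3) = ["g", "y"]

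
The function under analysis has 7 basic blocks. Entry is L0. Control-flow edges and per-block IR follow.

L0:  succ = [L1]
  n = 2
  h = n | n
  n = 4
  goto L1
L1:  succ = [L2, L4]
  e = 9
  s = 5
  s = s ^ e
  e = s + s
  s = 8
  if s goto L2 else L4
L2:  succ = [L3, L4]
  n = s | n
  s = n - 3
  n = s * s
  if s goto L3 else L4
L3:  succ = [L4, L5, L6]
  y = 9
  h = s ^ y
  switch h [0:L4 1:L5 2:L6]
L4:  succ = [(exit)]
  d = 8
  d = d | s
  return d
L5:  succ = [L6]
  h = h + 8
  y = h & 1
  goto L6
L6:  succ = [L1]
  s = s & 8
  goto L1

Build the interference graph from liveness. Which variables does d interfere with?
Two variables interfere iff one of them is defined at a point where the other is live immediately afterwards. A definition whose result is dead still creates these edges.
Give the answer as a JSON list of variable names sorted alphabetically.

Per-block:
  L0 def {h,n} use ∅
  L1 def {e,s} use ∅
  L2 def {n,s} use {n,s}
  L3 def {h,y} use {s}
  L4 def {d} use {s}
  L5 def {h,y} use {h}
  L6 def {s} use {s}

Liveness:
  L0 li=∅ lo={n}
  L1 li={n} lo={n,s}
  L2 li={n,s} lo={n,s}
  L3 li={n,s} lo={h,n,s}
  L4 li={s} lo=∅
  L5 li={h,n,s} lo={n,s}
  L6 li={n,s} lo={n}

Interfere edges:
  d: {s}
  e: {n,s}
  h: {n,s}
  n: {e,h,s,y}
  s: {d,e,h,n,y}
  y: {n,s}

N(d) = ["s"]

Answer: ["s"]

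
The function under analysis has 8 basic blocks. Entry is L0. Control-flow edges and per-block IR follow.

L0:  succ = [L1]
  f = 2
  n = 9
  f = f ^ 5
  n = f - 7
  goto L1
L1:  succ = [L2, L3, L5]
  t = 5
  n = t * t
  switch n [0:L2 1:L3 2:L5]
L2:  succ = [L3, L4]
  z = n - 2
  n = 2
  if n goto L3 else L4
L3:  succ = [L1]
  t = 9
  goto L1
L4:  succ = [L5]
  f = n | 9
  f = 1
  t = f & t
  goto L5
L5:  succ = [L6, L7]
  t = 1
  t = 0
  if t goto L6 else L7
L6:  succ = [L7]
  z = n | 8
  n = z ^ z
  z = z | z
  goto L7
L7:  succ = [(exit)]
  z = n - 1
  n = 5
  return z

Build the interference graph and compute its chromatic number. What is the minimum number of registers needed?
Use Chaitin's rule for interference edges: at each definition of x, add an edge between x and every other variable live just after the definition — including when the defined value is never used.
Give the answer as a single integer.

Answer: 3

Derivation:
def/use:
  L0: def={f,n} ue=∅
  L1: def={n,t} ue=∅
  L2: def={n,z} ue={n}
  L3: def={t} ue=∅
  L4: def={f,t} ue={n,t}
  L5: def={t} ue=∅
  L6: def={n,z} ue={n}
  L7: def={n,z} ue={n}

Liveness:
  live L0: ∅→∅
  live L1: ∅→{n,t}
  live L2: {n,t}→{n,t}
  live L3: ∅→∅
  live L4: {n,t}→{n}
  live L5: {n}→{n}
  live L6: {n}→{n}
  live L7: {n}→∅

Interference:
  f: {n,t}
  n: {f,t,z}
  t: {f,n,z}
  z: {n,t}

Registers:
  clique {f,n,t} ⇒ need ≥ 3
  3-colouring: R0={n}  R1={t}  R2={f,z}
  χ = 3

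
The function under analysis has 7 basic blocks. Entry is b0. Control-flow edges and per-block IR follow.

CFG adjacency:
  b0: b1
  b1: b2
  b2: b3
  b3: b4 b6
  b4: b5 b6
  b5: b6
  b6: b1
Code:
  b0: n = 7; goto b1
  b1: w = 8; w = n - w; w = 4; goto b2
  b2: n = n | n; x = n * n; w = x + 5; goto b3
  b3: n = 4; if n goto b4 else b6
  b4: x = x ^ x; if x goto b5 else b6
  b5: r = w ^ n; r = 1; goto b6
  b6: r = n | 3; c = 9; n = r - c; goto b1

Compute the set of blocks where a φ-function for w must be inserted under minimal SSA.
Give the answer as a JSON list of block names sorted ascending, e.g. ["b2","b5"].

Answer: ["b1"]

Analysis:
idom tree: b1←b0 b2←b1 b3←b2 b4←b3 b5←b4 b6←b3
Join-block Dom:
  b1: preds {b0,b6}: {b0} ∩ {b0,b1,b2,b3,b6} = {b0}; idom=b0
  b6: preds {b3,b4,b5}: {b0,b1,b2,b3} ∩ {b0,b1,b2,b3,b4} ∩ {b0,b1,b2,b3,b4,b5} = {b0,b1,b2,b3}; idom=b3

Frontier:
  b1←b0: walk · to b0
  b1←b6: walk b6→b3→b2→b1 to b0
  b6←b3: walk · to b3
  b6←b4: walk b4 to b3
  b6←b5: walk b5→b4 to b3
  DF(b0)=∅
  DF(b1)={b1}
  DF(b2)={b1}
  DF(b3)={b1}
  DF(b4)={b6}
  DF(b5)={b6}
  DF(b6)={b1}

φ for w: defs {b1,b2}
  DF⁺ = {b1}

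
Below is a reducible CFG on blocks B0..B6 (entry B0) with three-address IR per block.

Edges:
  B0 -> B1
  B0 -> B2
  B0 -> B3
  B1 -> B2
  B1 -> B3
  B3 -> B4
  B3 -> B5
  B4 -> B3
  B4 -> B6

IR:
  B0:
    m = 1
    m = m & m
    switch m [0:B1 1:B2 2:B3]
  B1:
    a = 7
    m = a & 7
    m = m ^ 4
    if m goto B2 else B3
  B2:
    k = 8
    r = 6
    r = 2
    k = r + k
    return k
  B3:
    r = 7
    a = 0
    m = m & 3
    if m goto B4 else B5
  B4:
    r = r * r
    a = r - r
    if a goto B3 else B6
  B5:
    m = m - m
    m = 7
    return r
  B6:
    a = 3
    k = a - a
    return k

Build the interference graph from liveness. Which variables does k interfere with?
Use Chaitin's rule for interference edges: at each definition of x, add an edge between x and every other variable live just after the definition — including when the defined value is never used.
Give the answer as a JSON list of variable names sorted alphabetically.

Per-block:
  B0: def={m} ue=∅
  B1: def={a,m} ue=∅
  B2: def={k,r} ue=∅
  B3: def={a,m,r} ue={m}
  B4: def={a,r} ue={r}
  B5: def={m} ue={m,r}
  B6: def={a,k} ue=∅

Live sets:
  B0 li=∅ lo={m}
  B1 li=∅ lo={m}
  B2 li=∅ lo=∅
  B3 li={m} lo={m,r}
  B4 li={m,r} lo={m}
  B5 li={m,r} lo=∅
  B6 li=∅ lo=∅

Interfere edges:
  a — {m,r}
  k — {r}
  m — {a,r}
  r — {a,k,m}

N(k) = ["r"]

Answer: ["r"]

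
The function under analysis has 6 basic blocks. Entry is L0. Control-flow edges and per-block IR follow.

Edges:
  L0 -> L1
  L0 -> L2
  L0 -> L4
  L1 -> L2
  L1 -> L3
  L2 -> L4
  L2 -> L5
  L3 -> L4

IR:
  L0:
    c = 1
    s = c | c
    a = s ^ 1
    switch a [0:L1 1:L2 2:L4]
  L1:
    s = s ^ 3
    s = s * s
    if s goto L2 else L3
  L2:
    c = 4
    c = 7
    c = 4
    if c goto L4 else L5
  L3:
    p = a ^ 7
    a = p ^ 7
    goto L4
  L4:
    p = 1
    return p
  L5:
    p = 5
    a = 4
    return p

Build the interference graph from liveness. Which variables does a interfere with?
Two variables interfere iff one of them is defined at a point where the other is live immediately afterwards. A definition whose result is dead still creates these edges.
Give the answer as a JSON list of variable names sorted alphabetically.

Answer: ["p", "s"]

Working:
def/use:
  L0: def={a,c,s} ue=∅
  L1: def={s} ue={s}
  L2: def={c} ue=∅
  L3: def={a,p} ue={a}
  L4: def={p} ue=∅
  L5: def={a,p} ue=∅

Backward fixpoint:
  live L0: ∅→{a,s}
  live L1: {a,s}→{a}
  live L2: ∅→∅
  live L3: {a}→∅
  live L4: ∅→∅
  live L5: ∅→∅

Interference:
  a — {p,s}
  c — ∅
  p — {a}
  s — {a}

N(a) = ["p", "s"]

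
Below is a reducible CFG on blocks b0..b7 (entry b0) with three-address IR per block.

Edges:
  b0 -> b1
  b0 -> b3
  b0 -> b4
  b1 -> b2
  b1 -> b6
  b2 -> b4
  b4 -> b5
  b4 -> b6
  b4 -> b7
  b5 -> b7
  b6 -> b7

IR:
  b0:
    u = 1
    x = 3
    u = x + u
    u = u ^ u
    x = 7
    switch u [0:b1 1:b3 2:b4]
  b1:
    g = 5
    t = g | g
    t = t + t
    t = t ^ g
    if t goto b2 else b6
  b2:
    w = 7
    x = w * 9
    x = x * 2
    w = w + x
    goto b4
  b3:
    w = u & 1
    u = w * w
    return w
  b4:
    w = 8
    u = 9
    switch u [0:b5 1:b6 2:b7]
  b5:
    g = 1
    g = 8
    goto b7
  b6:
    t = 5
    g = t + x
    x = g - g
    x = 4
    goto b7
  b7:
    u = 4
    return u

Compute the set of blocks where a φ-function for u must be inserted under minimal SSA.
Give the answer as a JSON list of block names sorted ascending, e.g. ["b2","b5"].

Answer: ["b6", "b7"]

Working:
idom tree: b1←b0 b2←b1 b3←b0 b4←b0 b5←b4 b6←b0 b7←b0
Join-block Dom:
  b4: preds {b0,b2}: {b0} ∩ {b0,b1,b2} = {b0}; idom=b0
  b6: preds {b1,b4}: {b0,b1} ∩ {b0,b4} = {b0}; idom=b0
  b7: preds {b4,b5,b6}: {b0,b4} ∩ {b0,b4,b5} ∩ {b0,b6} = {b0}; idom=b0

DF derivation:
  b4←b0: walk · to b0
  b4←b2: walk b2→b1 to b0
  b6←b1: walk b1 to b0
  b6←b4: walk b4 to b0
  b7←b4: walk b4 to b0
  b7←b5: walk b5→b4 to b0
  b7←b6: walk b6 to b0
  DF(b0)=∅
  DF(b1)={b4,b6}
  DF(b2)={b4}
  DF(b3)=∅
  DF(b4)={b6,b7}
  DF(b5)={b7}
  DF(b6)={b7}
  DF(b7)=∅

φ for u: defs {b0,b3,b4,b7}
  DF⁺ = {b6,b7}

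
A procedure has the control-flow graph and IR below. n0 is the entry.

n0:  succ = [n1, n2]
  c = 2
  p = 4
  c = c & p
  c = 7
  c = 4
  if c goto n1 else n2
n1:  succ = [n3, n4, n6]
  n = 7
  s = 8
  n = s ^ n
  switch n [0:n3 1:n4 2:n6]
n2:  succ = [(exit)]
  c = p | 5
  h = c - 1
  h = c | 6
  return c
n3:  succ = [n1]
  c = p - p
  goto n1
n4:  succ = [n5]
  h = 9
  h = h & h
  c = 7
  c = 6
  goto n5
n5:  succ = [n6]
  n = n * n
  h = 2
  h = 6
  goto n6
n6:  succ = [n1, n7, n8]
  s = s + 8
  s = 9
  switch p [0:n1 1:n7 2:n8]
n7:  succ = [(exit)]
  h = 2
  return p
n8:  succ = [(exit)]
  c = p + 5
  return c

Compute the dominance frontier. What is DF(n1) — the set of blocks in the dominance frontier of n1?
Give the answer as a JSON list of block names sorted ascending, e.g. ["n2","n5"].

Answer: ["n1"]

Working:
idom tree: n1←n0 n2←n0 n3←n1 n4←n1 n5←n4 n6←n1 n7←n6 n8←n6
Dom∩ at merges:
  n1: preds {n0,n3,n6}: {n0} ∩ {n0,n1,n3} ∩ {n0,n1,n6} = {n0}; idom=n0
  n6: preds {n1,n5}: {n0,n1} ∩ {n0,n1,n4,n5} = {n0,n1}; idom=n1

Frontier:
  join n1 pred n0: · stop@n0
  join n1 pred n3: n3→n1 stop@n0
  join n1 pred n6: n6→n1 stop@n0
  join n6 pred n1: · stop@n1
  join n6 pred n5: n5→n4 stop@n1
  n0 → ∅
  n1 → {n1}
  n2 → ∅
  n3 → {n1}
  n4 → {n6}
  n5 → {n6}
  n6 → {n1}
  n7 → ∅
  n8 → ∅

DF(n1) = ["n1"]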